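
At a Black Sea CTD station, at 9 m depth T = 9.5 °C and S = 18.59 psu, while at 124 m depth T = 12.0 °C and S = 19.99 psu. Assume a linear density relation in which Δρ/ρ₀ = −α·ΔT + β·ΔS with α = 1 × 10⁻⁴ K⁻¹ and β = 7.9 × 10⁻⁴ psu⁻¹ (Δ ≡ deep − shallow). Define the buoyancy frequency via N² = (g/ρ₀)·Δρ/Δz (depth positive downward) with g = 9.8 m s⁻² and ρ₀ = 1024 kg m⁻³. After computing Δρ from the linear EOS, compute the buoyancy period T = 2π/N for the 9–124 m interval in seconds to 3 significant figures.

736 s

ΔT = +2.5 K, ΔS = +1.40 psu (deep − shallow).
Δρ/ρ₀ = −αΔT + βΔS = -2.50 × 10⁻⁴ + 1.106 × 10⁻³ = 8.56 × 10⁻⁴, so Δρ ≈ 0.8765 kg m⁻³.
N² = (g/ρ₀)·Δρ/Δz = g·(Δρ/ρ₀)/Δz = 9.8 × 8.56 × 10⁻⁴ / 115 = 7.2946 × 10⁻⁵ s⁻².
N = √(7.2946 × 10⁻⁵) = 8.5408 × 10⁻³ rad s⁻¹ → T = 2π/N = 735.67 s ≈ 736 s.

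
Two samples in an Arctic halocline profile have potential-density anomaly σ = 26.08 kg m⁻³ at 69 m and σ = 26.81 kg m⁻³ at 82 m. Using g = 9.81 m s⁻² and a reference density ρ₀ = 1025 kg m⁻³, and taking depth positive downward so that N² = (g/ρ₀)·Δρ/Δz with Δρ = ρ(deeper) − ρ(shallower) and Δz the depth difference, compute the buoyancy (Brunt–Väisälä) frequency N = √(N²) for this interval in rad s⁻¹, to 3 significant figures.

Δρ = 1026.81 − 1026.08 = 0.73 kg m⁻³ over Δz = 82 − 69 = 13 m.
N² = (9.81/1025) × (0.73/13) = 5.3743 × 10⁻⁴ s⁻².
N = √(5.3743 × 10⁻⁴) = 0.023183 rad s⁻¹ ≈ 0.0232 rad s⁻¹.

0.0232 rad s⁻¹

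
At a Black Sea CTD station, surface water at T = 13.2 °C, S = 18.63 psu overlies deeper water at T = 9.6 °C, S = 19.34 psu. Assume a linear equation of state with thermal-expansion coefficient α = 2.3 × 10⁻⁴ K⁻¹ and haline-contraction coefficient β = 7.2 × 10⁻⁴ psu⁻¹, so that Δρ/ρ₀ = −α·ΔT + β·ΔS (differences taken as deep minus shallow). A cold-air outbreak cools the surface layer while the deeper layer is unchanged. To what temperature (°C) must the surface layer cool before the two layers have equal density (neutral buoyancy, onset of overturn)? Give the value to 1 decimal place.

7.4 °C

Neutral buoyancy requires Δρ = 0, i.e. −α(T_deep − T_surf′) + β(S_deep − S_surf) = 0.
T_surf′ = T_deep − (β/α)·ΔS = 9.6 − (7.2 × 10⁻⁴/2.3 × 10⁻⁴)·(+0.71) = 7.377 °C.
Cooling required: 13.2 − (7.377) = 5.823 °C.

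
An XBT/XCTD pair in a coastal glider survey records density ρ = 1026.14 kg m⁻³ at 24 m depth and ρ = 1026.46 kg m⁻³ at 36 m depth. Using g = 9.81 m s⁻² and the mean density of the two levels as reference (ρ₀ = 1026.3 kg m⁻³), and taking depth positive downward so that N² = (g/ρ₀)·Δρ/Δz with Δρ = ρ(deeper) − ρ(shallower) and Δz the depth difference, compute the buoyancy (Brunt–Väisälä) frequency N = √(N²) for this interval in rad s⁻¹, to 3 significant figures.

Δρ = 1026.46 − 1026.14 = 0.32 kg m⁻³ over Δz = 36 − 24 = 12 m.
N² = (9.81/1026.3) × (0.32/12) = 2.5490 × 10⁻⁴ s⁻².
N = √(2.5490 × 10⁻⁴) = 0.015966 rad s⁻¹ ≈ 0.0160 rad s⁻¹.
Since Δρ > 0 the layer is stably stratified.

0.0160 rad s⁻¹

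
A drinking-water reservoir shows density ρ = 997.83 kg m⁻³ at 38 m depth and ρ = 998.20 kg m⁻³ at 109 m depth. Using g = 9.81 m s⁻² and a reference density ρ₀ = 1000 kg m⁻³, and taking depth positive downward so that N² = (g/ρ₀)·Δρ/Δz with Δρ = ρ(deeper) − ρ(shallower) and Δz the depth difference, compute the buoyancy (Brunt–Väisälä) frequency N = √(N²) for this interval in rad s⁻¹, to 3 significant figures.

Δρ = 998.20 − 997.83 = 0.37 kg m⁻³ over Δz = 109 − 38 = 71 m.
N² = (9.81/1000) × (0.37/71) = 5.1123 × 10⁻⁵ s⁻².
N = √(5.1123 × 10⁻⁵) = 7.1500 × 10⁻³ rad s⁻¹ ≈ 7.15 × 10⁻³ rad s⁻¹.

7.15 × 10⁻³ rad s⁻¹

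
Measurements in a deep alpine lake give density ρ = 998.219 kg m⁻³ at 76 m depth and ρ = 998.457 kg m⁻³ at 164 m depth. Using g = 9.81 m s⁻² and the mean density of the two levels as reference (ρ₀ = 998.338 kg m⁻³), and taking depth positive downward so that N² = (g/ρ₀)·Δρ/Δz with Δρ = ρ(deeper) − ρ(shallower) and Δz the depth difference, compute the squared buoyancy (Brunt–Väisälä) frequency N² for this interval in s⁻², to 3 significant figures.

Δρ = 998.457 − 998.219 = 0.238 kg m⁻³ over Δz = 164 − 76 = 88 m.
N² = (9.81/998.338) × (0.238/88) = 2.6576 × 10⁻⁵ s⁻² ≈ 2.66 × 10⁻⁵ s⁻².
Since Δρ > 0 the layer is stably stratified.

2.66 × 10⁻⁵ s⁻²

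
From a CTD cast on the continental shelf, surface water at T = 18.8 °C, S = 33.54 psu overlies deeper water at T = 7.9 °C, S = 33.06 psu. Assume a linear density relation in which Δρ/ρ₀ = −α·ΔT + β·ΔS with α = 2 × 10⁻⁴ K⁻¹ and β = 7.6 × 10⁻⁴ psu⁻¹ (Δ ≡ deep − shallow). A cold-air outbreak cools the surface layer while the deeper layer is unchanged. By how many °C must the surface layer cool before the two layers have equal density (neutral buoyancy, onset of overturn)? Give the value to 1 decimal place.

Neutral buoyancy requires Δρ = 0, i.e. −α(T_deep − T_surf′) + β(S_deep − S_surf) = 0.
T_surf′ = T_deep − (β/α)·ΔS = 7.9 − (7.6 × 10⁻⁴/2 × 10⁻⁴)·(-0.48) = 9.724 °C.
Cooling required: 18.8 − (9.724) = 9.076 °C.

9.1 °C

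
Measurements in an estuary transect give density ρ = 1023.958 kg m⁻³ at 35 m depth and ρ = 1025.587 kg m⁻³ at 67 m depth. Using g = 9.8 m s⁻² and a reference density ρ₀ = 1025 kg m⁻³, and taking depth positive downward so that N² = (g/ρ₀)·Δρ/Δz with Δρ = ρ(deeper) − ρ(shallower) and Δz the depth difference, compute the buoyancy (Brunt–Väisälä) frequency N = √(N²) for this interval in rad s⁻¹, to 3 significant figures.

0.0221 rad s⁻¹

Δρ = 1025.587 − 1023.958 = 1.629 kg m⁻³ over Δz = 67 − 35 = 32 m.
N² = (9.8/1025) × (1.629/32) = 4.8671 × 10⁻⁴ s⁻².
N = √(4.8671 × 10⁻⁴) = 0.022062 rad s⁻¹ ≈ 0.0221 rad s⁻¹.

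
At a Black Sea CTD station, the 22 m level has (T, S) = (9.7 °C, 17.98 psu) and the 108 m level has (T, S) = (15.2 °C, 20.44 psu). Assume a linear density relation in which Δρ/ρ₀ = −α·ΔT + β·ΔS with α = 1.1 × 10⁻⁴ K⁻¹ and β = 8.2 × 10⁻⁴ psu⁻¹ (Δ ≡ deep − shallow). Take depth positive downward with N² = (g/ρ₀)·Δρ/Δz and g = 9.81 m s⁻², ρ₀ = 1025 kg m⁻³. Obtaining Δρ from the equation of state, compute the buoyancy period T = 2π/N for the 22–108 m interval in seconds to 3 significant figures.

ΔT = +5.5 K, ΔS = +2.46 psu (deep − shallow).
Δρ/ρ₀ = −αΔT + βΔS = -6.05 × 10⁻⁴ + 2.0172 × 10⁻³ = 1.4122 × 10⁻³, so Δρ ≈ 1.448 kg m⁻³.
N² = (g/ρ₀)·Δρ/Δz = g·(Δρ/ρ₀)/Δz = 9.81 × 1.4122 × 10⁻³ / 86 = 1.6109 × 10⁻⁴ s⁻².
N = √(1.6109 × 10⁻⁴) = 0.012692 rad s⁻¹ → T = 2π/N = 495.05 s ≈ 495 s.

495 s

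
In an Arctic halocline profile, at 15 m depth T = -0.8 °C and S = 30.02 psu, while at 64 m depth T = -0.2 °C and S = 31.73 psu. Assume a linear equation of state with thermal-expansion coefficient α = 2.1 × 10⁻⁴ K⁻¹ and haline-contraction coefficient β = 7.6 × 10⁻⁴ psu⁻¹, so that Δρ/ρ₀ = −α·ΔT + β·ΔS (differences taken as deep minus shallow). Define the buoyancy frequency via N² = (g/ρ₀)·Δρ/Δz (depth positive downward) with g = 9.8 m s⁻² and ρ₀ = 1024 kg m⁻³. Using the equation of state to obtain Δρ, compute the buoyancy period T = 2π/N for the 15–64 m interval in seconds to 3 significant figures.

410 s

ΔT = +0.6 K, ΔS = +1.71 psu (deep − shallow).
Δρ/ρ₀ = −αΔT + βΔS = -1.26 × 10⁻⁴ + 1.2996 × 10⁻³ = 1.1736 × 10⁻³, so Δρ ≈ 1.202 kg m⁻³.
N² = (g/ρ₀)·Δρ/Δz = g·(Δρ/ρ₀)/Δz = 9.8 × 1.1736 × 10⁻³ / 49 = 2.3472 × 10⁻⁴ s⁻².
N = √(2.3472 × 10⁻⁴) = 0.015321 rad s⁻¹ → T = 2π/N = 410.10 s ≈ 410 s.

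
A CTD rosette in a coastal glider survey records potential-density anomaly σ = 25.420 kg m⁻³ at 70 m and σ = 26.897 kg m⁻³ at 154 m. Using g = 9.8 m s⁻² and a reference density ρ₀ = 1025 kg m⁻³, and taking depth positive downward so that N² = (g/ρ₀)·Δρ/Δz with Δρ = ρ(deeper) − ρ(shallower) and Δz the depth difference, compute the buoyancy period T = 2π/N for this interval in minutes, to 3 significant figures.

8.08 min

Δρ = 1026.897 − 1025.420 = 1.477 kg m⁻³ over Δz = 154 − 70 = 84 m.
N² = (9.8/1025) × (1.477/84) = 1.6811 × 10⁻⁴ s⁻².
N = √(1.6811 × 10⁻⁴) = 0.012966 rad s⁻¹, so T = 2π/N = 484.59 s = 8.0765 min ≈ 8.08 min.
N² > 0, so the interval is statically stable.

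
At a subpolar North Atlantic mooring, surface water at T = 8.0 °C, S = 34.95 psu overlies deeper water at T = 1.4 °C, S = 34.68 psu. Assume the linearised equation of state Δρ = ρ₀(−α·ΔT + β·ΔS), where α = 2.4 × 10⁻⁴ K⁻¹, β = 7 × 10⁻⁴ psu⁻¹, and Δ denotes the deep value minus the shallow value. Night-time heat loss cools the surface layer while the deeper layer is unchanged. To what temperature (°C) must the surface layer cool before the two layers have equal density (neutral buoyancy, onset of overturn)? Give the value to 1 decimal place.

2.2 °C

Neutral buoyancy requires Δρ = 0, i.e. −α(T_deep − T_surf′) + β(S_deep − S_surf) = 0.
T_surf′ = T_deep − (β/α)·ΔS = 1.4 − (7 × 10⁻⁴/2.4 × 10⁻⁴)·(-0.27) = 2.188 °C.
Cooling required: 8.0 − (2.188) = 5.812 °C.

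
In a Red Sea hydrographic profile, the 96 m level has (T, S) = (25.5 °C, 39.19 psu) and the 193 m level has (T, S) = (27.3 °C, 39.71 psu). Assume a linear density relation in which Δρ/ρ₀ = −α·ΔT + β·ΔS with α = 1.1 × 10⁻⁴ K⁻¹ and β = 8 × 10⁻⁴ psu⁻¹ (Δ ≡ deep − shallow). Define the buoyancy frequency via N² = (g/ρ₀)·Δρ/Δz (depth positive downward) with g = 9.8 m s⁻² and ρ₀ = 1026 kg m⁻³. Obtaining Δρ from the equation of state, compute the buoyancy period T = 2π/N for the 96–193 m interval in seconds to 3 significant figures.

ΔT = +1.8 K, ΔS = +0.52 psu (deep − shallow).
Δρ/ρ₀ = −αΔT + βΔS = -1.98 × 10⁻⁴ + 4.16 × 10⁻⁴ = 2.18 × 10⁻⁴, so Δρ ≈ 0.2237 kg m⁻³.
N² = (g/ρ₀)·Δρ/Δz = g·(Δρ/ρ₀)/Δz = 9.8 × 2.18 × 10⁻⁴ / 97 = 2.2025 × 10⁻⁵ s⁻².
N = √(2.2025 × 10⁻⁵) = 4.6931 × 10⁻³ rad s⁻¹ → T = 2π/N = 1.3388 × 10³ s ≈ 1.34 × 10³ s.

1.34 × 10³ s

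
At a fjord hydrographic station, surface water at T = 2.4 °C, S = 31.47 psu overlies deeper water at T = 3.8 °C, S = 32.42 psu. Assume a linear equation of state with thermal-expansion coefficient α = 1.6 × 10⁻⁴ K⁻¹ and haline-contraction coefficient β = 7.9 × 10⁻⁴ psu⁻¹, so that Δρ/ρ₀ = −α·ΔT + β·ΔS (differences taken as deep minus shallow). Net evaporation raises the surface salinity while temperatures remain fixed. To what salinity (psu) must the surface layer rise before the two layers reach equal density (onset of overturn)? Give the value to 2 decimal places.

32.14 psu

Neutral buoyancy requires −α(T_deep − T_surf) + β(S_deep − S_surf′) = 0.
S_surf′ = S_deep − (α/β)·ΔT = 32.42 − (1.6 × 10⁻⁴/7.9 × 10⁻⁴)·(+1.4) = 32.1365 psu.
Increase required: 32.1365 − 31.47 = 0.6665 psu.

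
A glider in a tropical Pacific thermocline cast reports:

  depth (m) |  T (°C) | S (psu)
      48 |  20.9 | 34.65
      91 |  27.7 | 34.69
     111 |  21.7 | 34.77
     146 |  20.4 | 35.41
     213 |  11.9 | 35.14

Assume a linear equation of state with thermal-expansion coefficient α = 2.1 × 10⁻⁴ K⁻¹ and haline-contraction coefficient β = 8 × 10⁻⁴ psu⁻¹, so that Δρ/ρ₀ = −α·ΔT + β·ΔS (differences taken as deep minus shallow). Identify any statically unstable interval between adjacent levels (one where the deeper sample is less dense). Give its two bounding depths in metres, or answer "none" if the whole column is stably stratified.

48–91 m

Evaluate Δρ/ρ₀ = −αΔT + βΔS across each adjacent pair:
  48–91 m: −αΔT+βΔS = −(2.1 × 10⁻⁴)(+6.8)+(8 × 10⁻⁴)(+0.04) = -1.4 × 10⁻³ → UNSTABLE
  91–111 m: −αΔT+βΔS = −(2.1 × 10⁻⁴)(-6.0)+(8 × 10⁻⁴)(+0.08) = 1.3 × 10⁻³ → stable
  111–146 m: −αΔT+βΔS = −(2.1 × 10⁻⁴)(-1.3)+(8 × 10⁻⁴)(+0.64) = 7.9 × 10⁻⁴ → stable
  146–213 m: −αΔT+βΔS = −(2.1 × 10⁻⁴)(-8.5)+(8 × 10⁻⁴)(-0.27) = 1.6 × 10⁻³ → stable
The 48–91 m interval has Δρ < 0: lighter water underlies denser water.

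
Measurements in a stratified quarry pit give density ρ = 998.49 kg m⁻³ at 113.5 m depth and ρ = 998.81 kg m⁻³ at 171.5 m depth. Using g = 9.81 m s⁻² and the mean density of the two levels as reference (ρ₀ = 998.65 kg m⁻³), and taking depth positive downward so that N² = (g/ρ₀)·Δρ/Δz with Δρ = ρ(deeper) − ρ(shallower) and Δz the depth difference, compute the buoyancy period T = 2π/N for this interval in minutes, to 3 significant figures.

14.2 min

Δρ = 998.81 − 998.49 = 0.32 kg m⁻³ over Δz = 171.5 − 113.5 = 58 m.
N² = (9.81/998.65) × (0.32/58) = 5.4197 × 10⁻⁵ s⁻².
N = √(5.4197 × 10⁻⁵) = 7.3619 × 10⁻³ rad s⁻¹, so T = 2π/N = 853.47 s = 14.225 min ≈ 14.2 min.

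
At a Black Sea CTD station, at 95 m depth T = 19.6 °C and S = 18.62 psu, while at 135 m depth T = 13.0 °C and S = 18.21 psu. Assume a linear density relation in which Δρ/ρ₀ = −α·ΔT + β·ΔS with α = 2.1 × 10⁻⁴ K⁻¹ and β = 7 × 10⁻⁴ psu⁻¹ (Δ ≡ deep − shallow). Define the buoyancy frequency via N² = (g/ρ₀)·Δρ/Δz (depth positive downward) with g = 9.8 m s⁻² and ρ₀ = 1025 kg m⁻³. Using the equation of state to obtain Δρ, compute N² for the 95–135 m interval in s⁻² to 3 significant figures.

2.69 × 10⁻⁴ s⁻²

ΔT = -6.6 K, ΔS = -0.41 psu (deep − shallow).
Δρ/ρ₀ = −αΔT + βΔS = 1.386 × 10⁻³ − 2.87 × 10⁻⁴ = 1.099 × 10⁻³, so Δρ ≈ 1.126 kg m⁻³.
N² = (g/ρ₀)·Δρ/Δz = g·(Δρ/ρ₀)/Δz = 9.8 × 1.099 × 10⁻³ / 40 = 2.6926 × 10⁻⁴ s⁻² ≈ 2.69 × 10⁻⁴ s⁻².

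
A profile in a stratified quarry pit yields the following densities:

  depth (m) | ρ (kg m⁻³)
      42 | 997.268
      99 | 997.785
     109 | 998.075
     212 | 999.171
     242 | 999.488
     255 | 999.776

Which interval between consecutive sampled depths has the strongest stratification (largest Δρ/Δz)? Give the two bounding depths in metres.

Compute the density gradient over each adjacent pair:
  42–99 m: Δρ/Δz = 0.517/57 = 9.1 × 10⁻³ kg m⁻⁴
  99–109 m: Δρ/Δz = 0.290/10 = 0.029 kg m⁻⁴
  109–212 m: Δρ/Δz = 1.096/103 = 0.011 kg m⁻⁴
  212–242 m: Δρ/Δz = 0.317/30 = 0.011 kg m⁻⁴
  242–255 m: Δρ/Δz = 0.288/13 = 0.022 kg m⁻⁴
The largest gradient is in the 99–109 m interval — the pycnocline.

99–109 m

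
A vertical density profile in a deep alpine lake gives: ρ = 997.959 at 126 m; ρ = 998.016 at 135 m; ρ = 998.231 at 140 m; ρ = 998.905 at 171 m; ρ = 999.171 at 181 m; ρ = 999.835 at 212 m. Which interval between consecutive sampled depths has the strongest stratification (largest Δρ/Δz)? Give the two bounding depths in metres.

135–140 m

Compute the density gradient over each adjacent pair:
  126–135 m: Δρ/Δz = 0.057/9 = 6.3 × 10⁻³ kg m⁻⁴
  135–140 m: Δρ/Δz = 0.215/5 = 0.043 kg m⁻⁴
  140–171 m: Δρ/Δz = 0.674/31 = 0.022 kg m⁻⁴
  171–181 m: Δρ/Δz = 0.266/10 = 0.027 kg m⁻⁴
  181–212 m: Δρ/Δz = 0.664/31 = 0.021 kg m⁻⁴
The largest gradient is in the 135–140 m interval — the pycnocline.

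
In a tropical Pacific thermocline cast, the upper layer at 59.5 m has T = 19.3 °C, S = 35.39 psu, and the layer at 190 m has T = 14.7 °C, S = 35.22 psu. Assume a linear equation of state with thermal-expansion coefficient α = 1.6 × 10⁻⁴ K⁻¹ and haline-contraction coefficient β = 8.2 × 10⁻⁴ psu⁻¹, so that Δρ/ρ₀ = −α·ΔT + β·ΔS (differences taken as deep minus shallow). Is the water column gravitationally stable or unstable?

stable

ΔT = 14.7 − 19.3 = -4.6 K and ΔS = 35.22 − 35.39 = -0.17 psu (deep − shallow).
−αΔT = 7.36 × 10⁻⁴; βΔS = -1.394 × 10⁻⁴; sum Δρ/ρ₀ = 5.966 × 10⁻⁴.
Δρ/ρ₀ > 0, so Δρ > 0: deeper water is denser → statically stable.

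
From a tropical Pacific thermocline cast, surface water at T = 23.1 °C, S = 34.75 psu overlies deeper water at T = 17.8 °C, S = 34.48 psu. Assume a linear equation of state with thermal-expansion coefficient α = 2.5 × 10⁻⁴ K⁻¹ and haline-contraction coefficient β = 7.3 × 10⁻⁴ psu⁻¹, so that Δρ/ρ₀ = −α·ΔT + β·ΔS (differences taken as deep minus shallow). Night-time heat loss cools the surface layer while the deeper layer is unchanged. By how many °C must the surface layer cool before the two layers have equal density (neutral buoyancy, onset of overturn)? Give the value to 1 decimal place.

4.5 °C

Neutral buoyancy requires Δρ = 0, i.e. −α(T_deep − T_surf′) + β(S_deep − S_surf) = 0.
T_surf′ = T_deep − (β/α)·ΔS = 17.8 − (7.3 × 10⁻⁴/2.5 × 10⁻⁴)·(-0.27) = 18.588 °C.
Cooling required: 23.1 − (18.588) = 4.512 °C.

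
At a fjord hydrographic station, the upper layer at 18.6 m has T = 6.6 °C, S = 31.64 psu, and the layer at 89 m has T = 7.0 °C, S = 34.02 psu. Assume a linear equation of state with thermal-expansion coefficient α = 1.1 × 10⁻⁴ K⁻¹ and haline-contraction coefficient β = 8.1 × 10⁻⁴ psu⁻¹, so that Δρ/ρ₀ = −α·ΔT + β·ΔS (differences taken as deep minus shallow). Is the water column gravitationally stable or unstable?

stable

ΔT = 7.0 − 6.6 = +0.4 K and ΔS = 34.02 − 31.64 = +2.38 psu (deep − shallow).
−αΔT = -4.40 × 10⁻⁵; βΔS = 1.9278 × 10⁻³; sum Δρ/ρ₀ = 1.8838 × 10⁻³.
Δρ/ρ₀ > 0, so Δρ > 0: deeper water is denser → statically stable.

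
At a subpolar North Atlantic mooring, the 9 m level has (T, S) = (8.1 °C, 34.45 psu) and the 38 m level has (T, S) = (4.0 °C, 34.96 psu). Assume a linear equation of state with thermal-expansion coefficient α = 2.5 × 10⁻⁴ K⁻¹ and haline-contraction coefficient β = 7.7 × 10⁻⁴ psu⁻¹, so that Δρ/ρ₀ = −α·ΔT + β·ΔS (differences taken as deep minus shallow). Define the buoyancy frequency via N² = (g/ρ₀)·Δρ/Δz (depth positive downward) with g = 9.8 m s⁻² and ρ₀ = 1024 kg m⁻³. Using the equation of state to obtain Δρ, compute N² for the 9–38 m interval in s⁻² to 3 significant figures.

4.79 × 10⁻⁴ s⁻²

ΔT = -4.1 K, ΔS = +0.51 psu (deep − shallow).
Δρ/ρ₀ = −αΔT + βΔS = 1.025 × 10⁻³ + 3.927 × 10⁻⁴ = 1.4177 × 10⁻³, so Δρ ≈ 1.452 kg m⁻³.
N² = (g/ρ₀)·Δρ/Δz = g·(Δρ/ρ₀)/Δz = 9.8 × 1.4177 × 10⁻³ / 29 = 4.7908 × 10⁻⁴ s⁻² ≈ 4.79 × 10⁻⁴ s⁻².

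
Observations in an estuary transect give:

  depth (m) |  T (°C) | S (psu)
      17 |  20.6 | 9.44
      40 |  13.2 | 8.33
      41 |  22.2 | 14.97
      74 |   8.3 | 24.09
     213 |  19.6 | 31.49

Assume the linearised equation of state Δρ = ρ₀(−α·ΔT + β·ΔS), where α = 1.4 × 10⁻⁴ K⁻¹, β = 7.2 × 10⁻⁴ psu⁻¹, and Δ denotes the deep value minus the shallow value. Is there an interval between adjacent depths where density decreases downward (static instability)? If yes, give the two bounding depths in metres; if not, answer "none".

Evaluate Δρ/ρ₀ = −αΔT + βΔS across each adjacent pair:
  17–40 m: −αΔT+βΔS = −(1.4 × 10⁻⁴)(-7.4)+(7.2 × 10⁻⁴)(-1.11) = 2.4 × 10⁻⁴ → stable
  40–41 m: −αΔT+βΔS = −(1.4 × 10⁻⁴)(+9.0)+(7.2 × 10⁻⁴)(+6.64) = 3.5 × 10⁻³ → stable
  41–74 m: −αΔT+βΔS = −(1.4 × 10⁻⁴)(-13.9)+(7.2 × 10⁻⁴)(+9.12) = 8.5 × 10⁻³ → stable
  74–213 m: −αΔT+βΔS = −(1.4 × 10⁻⁴)(+11.3)+(7.2 × 10⁻⁴)(+7.40) = 3.7 × 10⁻³ → stable
Every interval has Δρ > 0: the column is stably stratified throughout.

none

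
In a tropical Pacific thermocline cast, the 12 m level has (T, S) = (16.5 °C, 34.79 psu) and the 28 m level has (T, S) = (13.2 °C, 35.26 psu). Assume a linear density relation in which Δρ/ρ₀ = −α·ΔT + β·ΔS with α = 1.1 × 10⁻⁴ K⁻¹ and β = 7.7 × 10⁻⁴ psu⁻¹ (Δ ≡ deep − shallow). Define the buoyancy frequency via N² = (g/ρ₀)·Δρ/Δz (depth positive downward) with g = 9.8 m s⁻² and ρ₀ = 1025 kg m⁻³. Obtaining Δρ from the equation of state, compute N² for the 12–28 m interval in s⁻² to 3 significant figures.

4.44 × 10⁻⁴ s⁻²

ΔT = -3.3 K, ΔS = +0.47 psu (deep − shallow).
Δρ/ρ₀ = −αΔT + βΔS = 3.63 × 10⁻⁴ + 3.619 × 10⁻⁴ = 7.249 × 10⁻⁴, so Δρ ≈ 0.7430 kg m⁻³.
N² = (g/ρ₀)·Δρ/Δz = g·(Δρ/ρ₀)/Δz = 9.8 × 7.249 × 10⁻⁴ / 16 = 4.4400 × 10⁻⁴ s⁻² ≈ 4.44 × 10⁻⁴ s⁻².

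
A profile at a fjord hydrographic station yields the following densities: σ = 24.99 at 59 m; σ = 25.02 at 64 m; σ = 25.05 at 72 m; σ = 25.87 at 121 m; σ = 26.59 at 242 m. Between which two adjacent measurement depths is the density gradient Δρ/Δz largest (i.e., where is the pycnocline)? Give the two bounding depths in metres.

72–121 m

Compute the density gradient over each adjacent pair:
  59–64 m: Δρ/Δz = 0.03/5 = 6.0 × 10⁻³ kg m⁻⁴
  64–72 m: Δρ/Δz = 0.03/8 = 3.7 × 10⁻³ kg m⁻⁴
  72–121 m: Δρ/Δz = 0.82/49 = 0.017 kg m⁻⁴
  121–242 m: Δρ/Δz = 0.72/121 = 6.0 × 10⁻³ kg m⁻⁴
The largest gradient is in the 72–121 m interval — the pycnocline.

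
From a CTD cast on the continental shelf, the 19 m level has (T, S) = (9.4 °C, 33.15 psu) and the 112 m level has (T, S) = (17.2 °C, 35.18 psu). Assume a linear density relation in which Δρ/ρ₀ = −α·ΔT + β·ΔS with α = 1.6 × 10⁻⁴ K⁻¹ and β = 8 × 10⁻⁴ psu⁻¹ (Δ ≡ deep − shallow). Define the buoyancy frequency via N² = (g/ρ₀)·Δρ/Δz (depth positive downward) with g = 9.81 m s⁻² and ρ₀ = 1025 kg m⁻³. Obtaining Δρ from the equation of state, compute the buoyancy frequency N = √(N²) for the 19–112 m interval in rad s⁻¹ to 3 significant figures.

6.30 × 10⁻³ rad s⁻¹

ΔT = +7.8 K, ΔS = +2.03 psu (deep − shallow).
Δρ/ρ₀ = −αΔT + βΔS = -1.248 × 10⁻³ + 1.624 × 10⁻³ = 3.76 × 10⁻⁴, so Δρ ≈ 0.3854 kg m⁻³.
N² = (g/ρ₀)·Δρ/Δz = g·(Δρ/ρ₀)/Δz = 9.81 × 3.76 × 10⁻⁴ / 93 = 3.9662 × 10⁻⁵ s⁻².
N = √(3.9662 × 10⁻⁵) = 6.2978 × 10⁻³ rad s⁻¹ ≈ 6.30 × 10⁻³ rad s⁻¹.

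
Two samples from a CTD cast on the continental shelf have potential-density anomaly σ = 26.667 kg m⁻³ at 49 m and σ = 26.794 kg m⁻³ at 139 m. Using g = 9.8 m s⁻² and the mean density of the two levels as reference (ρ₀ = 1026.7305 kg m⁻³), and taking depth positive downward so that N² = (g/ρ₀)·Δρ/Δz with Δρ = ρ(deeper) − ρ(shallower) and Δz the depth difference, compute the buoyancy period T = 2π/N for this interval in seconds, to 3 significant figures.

1.71 × 10³ s

Δρ = 1026.794 − 1026.667 = 0.127 kg m⁻³ over Δz = 139 − 49 = 90 m.
N² = (9.8/1026.7305) × (0.127/90) = 1.3469 × 10⁻⁵ s⁻².
N = √(1.3469 × 10⁻⁵) = 3.6700 × 10⁻³ rad s⁻¹, so T = 2π/N = 1.7120 × 10³ s ≈ 1.71 × 10³ s.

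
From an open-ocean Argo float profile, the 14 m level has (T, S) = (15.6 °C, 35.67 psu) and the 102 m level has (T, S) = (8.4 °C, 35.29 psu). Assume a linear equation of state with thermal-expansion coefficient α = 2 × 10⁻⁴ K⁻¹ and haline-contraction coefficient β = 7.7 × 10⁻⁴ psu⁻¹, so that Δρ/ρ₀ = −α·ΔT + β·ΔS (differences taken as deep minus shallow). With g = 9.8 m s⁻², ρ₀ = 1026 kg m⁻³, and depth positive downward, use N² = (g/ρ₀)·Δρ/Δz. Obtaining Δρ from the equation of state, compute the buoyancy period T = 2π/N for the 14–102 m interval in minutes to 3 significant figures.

ΔT = -7.2 K, ΔS = -0.38 psu (deep − shallow).
Δρ/ρ₀ = −αΔT + βΔS = 1.44 × 10⁻³ − 2.926 × 10⁻⁴ = 1.1474 × 10⁻³, so Δρ ≈ 1.177 kg m⁻³.
N² = (g/ρ₀)·Δρ/Δz = g·(Δρ/ρ₀)/Δz = 9.8 × 1.1474 × 10⁻³ / 88 = 1.2778 × 10⁻⁴ s⁻².
N = √(1.2778 × 10⁻⁴) = 0.011304 rad s⁻¹ → T = 2π/N = 555.84 s = 9.2640 min ≈ 9.26 min.

9.26 min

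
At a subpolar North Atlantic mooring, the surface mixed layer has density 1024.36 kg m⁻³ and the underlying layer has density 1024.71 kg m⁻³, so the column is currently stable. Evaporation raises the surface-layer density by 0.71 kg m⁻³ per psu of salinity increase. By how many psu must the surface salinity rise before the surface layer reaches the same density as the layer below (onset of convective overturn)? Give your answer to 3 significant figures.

0.493 psu

Density deficit of the surface layer: 1024.71 − 1024.36 = 0.35 kg m⁻³.
Required change = 0.35 / 0.71 = 0.493 psu.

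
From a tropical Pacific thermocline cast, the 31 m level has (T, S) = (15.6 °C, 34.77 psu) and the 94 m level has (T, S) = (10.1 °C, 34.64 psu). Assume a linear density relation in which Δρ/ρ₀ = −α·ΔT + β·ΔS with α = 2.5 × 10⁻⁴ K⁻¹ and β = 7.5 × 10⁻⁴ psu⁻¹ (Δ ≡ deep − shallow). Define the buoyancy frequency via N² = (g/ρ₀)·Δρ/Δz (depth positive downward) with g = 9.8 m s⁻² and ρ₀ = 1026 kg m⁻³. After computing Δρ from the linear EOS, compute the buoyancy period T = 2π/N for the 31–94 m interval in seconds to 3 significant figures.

ΔT = -5.5 K, ΔS = -0.13 psu (deep − shallow).
Δρ/ρ₀ = −αΔT + βΔS = 1.375 × 10⁻³ − 9.75 × 10⁻⁵ = 1.2775 × 10⁻³, so Δρ ≈ 1.311 kg m⁻³.
N² = (g/ρ₀)·Δρ/Δz = g·(Δρ/ρ₀)/Δz = 9.8 × 1.2775 × 10⁻³ / 63 = 1.9872 × 10⁻⁴ s⁻².
N = √(1.9872 × 10⁻⁴) = 0.014097 rad s⁻¹ → T = 2π/N = 445.71 s ≈ 446 s.

446 s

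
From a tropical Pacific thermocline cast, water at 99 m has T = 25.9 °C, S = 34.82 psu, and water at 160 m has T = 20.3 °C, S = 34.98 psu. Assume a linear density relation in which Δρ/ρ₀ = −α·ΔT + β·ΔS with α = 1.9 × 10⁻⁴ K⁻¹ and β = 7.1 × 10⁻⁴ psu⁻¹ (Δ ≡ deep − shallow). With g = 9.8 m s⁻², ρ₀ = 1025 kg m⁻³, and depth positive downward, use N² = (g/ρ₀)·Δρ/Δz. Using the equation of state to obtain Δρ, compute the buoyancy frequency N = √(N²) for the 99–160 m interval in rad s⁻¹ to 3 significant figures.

ΔT = -5.6 K, ΔS = +0.16 psu (deep − shallow).
Δρ/ρ₀ = −αΔT + βΔS = 1.064 × 10⁻³ + 1.136 × 10⁻⁴ = 1.1776 × 10⁻³, so Δρ ≈ 1.207 kg m⁻³.
N² = (g/ρ₀)·Δρ/Δz = g·(Δρ/ρ₀)/Δz = 9.8 × 1.1776 × 10⁻³ / 61 = 1.8919 × 10⁻⁴ s⁻².
N = √(1.8919 × 10⁻⁴) = 0.013755 rad s⁻¹ ≈ 0.0138 rad s⁻¹.

0.0138 rad s⁻¹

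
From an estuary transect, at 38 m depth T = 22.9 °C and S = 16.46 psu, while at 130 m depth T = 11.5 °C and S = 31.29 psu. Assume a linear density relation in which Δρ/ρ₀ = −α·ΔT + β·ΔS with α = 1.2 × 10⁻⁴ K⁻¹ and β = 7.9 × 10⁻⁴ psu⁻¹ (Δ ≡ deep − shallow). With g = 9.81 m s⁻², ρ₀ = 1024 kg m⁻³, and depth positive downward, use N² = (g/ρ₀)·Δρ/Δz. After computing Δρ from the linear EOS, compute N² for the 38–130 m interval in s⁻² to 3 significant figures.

1.40 × 10⁻³ s⁻²

ΔT = -11.4 K, ΔS = +14.83 psu (deep − shallow).
Δρ/ρ₀ = −αΔT + βΔS = 1.368 × 10⁻³ + 0.0117157 = 0.0130837, so Δρ ≈ 13.40 kg m⁻³.
N² = (g/ρ₀)·Δρ/Δz = g·(Δρ/ρ₀)/Δz = 9.81 × 0.0130837 / 92 = 1.3951 × 10⁻³ s⁻² ≈ 1.40 × 10⁻³ s⁻².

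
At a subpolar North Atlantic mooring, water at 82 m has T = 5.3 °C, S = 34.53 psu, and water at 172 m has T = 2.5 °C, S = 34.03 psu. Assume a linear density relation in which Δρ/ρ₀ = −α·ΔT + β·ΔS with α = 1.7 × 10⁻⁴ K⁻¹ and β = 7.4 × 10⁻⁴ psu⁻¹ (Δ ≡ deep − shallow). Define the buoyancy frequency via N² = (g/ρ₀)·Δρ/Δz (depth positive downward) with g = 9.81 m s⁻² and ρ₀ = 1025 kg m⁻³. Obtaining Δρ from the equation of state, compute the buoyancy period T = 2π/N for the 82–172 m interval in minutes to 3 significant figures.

30.8 min

ΔT = -2.8 K, ΔS = -0.50 psu (deep − shallow).
Δρ/ρ₀ = −αΔT + βΔS = 4.76 × 10⁻⁴ − 3.70 × 10⁻⁴ = 1.06 × 10⁻⁴, so Δρ ≈ 0.1087 kg m⁻³.
N² = (g/ρ₀)·Δρ/Δz = g·(Δρ/ρ₀)/Δz = 9.81 × 1.06 × 10⁻⁴ / 90 = 1.1554 × 10⁻⁵ s⁻².
N = √(1.1554 × 10⁻⁵) = 3.3991 × 10⁻³ rad s⁻¹ → T = 2π/N = 1.8485 × 10³ s = 30.808 min ≈ 30.8 min.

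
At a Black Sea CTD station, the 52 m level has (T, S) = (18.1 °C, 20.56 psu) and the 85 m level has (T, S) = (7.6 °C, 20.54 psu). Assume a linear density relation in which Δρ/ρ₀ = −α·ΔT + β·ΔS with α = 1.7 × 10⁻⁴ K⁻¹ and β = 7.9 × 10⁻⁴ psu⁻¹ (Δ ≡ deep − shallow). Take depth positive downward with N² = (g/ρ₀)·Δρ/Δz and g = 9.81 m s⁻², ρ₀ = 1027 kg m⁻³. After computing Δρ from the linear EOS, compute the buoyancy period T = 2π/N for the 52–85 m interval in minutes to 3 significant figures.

ΔT = -10.5 K, ΔS = -0.02 psu (deep − shallow).
Δρ/ρ₀ = −αΔT + βΔS = 1.785 × 10⁻³ − 1.58 × 10⁻⁵ = 1.7692 × 10⁻³, so Δρ ≈ 1.817 kg m⁻³.
N² = (g/ρ₀)·Δρ/Δz = g·(Δρ/ρ₀)/Δz = 9.81 × 1.7692 × 10⁻³ / 33 = 5.2593 × 10⁻⁴ s⁻².
N = √(5.2593 × 10⁻⁴) = 0.022933 rad s⁻¹ → T = 2π/N = 273.98 s = 4.5663 min ≈ 4.57 min.

4.57 min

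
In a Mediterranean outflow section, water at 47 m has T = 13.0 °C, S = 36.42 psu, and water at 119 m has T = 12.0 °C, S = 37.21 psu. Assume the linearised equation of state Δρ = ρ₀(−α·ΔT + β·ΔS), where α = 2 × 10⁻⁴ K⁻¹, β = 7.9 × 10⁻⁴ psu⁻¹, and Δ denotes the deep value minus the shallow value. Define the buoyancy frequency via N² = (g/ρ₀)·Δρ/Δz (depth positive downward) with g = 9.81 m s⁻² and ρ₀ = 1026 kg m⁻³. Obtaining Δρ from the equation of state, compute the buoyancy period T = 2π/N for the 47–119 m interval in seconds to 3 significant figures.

ΔT = -1.0 K, ΔS = +0.79 psu (deep − shallow).
Δρ/ρ₀ = −αΔT + βΔS = 2.00 × 10⁻⁴ + 6.241 × 10⁻⁴ = 8.241 × 10⁻⁴, so Δρ ≈ 0.8455 kg m⁻³.
N² = (g/ρ₀)·Δρ/Δz = g·(Δρ/ρ₀)/Δz = 9.81 × 8.241 × 10⁻⁴ / 72 = 1.1228 × 10⁻⁴ s⁻².
N = √(1.1228 × 10⁻⁴) = 0.010596 rad s⁻¹ → T = 2π/N = 592.98 s ≈ 593 s.

593 s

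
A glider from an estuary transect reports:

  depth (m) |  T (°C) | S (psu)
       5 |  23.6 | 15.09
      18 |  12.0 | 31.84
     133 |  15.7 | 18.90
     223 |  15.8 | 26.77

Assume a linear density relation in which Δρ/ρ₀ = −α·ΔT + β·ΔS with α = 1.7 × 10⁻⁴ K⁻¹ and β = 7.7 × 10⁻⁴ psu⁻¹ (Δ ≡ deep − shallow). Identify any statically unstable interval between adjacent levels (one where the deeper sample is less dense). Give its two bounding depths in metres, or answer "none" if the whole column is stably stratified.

18–133 m

Evaluate Δρ/ρ₀ = −αΔT + βΔS across each adjacent pair:
  5–18 m: −αΔT+βΔS = −(1.7 × 10⁻⁴)(-11.6)+(7.7 × 10⁻⁴)(+16.75) = 0.015 → stable
  18–133 m: −αΔT+βΔS = −(1.7 × 10⁻⁴)(+3.7)+(7.7 × 10⁻⁴)(-12.94) = -0.011 → UNSTABLE
  133–223 m: −αΔT+βΔS = −(1.7 × 10⁻⁴)(+0.1)+(7.7 × 10⁻⁴)(+7.87) = 6.0 × 10⁻³ → stable
The 18–133 m interval has Δρ < 0: lighter water underlies denser water.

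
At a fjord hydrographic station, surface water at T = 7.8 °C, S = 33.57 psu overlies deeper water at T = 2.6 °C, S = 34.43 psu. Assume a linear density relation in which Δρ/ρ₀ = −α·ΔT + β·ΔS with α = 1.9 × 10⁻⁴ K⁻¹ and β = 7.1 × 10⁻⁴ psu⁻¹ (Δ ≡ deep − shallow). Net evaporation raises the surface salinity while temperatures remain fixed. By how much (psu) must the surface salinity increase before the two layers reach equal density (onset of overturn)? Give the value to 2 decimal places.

Neutral buoyancy requires −α(T_deep − T_surf) + β(S_deep − S_surf′) = 0.
S_surf′ = S_deep − (α/β)·ΔT = 34.43 − (1.9 × 10⁻⁴/7.1 × 10⁻⁴)·(-5.2) = 35.8215 psu.
Increase required: 35.8215 − 33.57 = 2.2515 psu.

2.25 psu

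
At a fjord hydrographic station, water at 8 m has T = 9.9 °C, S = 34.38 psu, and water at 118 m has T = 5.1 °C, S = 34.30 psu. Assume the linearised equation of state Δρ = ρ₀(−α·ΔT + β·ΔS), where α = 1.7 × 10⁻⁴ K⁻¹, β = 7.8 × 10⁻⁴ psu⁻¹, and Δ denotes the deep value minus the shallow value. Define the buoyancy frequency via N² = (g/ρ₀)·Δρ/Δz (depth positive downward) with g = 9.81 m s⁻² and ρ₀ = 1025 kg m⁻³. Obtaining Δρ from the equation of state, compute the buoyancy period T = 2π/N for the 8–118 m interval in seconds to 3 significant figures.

766 s

ΔT = -4.8 K, ΔS = -0.08 psu (deep − shallow).
Δρ/ρ₀ = −αΔT + βΔS = 8.16 × 10⁻⁴ − 6.24 × 10⁻⁵ = 7.536 × 10⁻⁴, so Δρ ≈ 0.7724 kg m⁻³.
N² = (g/ρ₀)·Δρ/Δz = g·(Δρ/ρ₀)/Δz = 9.81 × 7.536 × 10⁻⁴ / 110 = 6.7207 × 10⁻⁵ s⁻².
N = √(6.7207 × 10⁻⁵) = 8.1980 × 10⁻³ rad s⁻¹ → T = 2π/N = 766.43 s ≈ 766 s.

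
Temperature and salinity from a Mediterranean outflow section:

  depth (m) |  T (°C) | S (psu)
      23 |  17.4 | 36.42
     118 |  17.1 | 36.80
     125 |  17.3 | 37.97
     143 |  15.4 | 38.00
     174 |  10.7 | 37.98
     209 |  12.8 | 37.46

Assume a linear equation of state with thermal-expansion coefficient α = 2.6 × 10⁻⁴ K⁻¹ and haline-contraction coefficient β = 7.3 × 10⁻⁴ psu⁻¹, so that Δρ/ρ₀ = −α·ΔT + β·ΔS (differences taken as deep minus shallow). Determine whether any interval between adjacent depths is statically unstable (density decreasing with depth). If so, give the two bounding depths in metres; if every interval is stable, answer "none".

Evaluate Δρ/ρ₀ = −αΔT + βΔS across each adjacent pair:
  23–118 m: −αΔT+βΔS = −(2.6 × 10⁻⁴)(-0.3)+(7.3 × 10⁻⁴)(+0.38) = 3.6 × 10⁻⁴ → stable
  118–125 m: −αΔT+βΔS = −(2.6 × 10⁻⁴)(+0.2)+(7.3 × 10⁻⁴)(+1.17) = 8.0 × 10⁻⁴ → stable
  125–143 m: −αΔT+βΔS = −(2.6 × 10⁻⁴)(-1.9)+(7.3 × 10⁻⁴)(+0.03) = 5.2 × 10⁻⁴ → stable
  143–174 m: −αΔT+βΔS = −(2.6 × 10⁻⁴)(-4.7)+(7.3 × 10⁻⁴)(-0.02) = 1.2 × 10⁻³ → stable
  174–209 m: −αΔT+βΔS = −(2.6 × 10⁻⁴)(+2.1)+(7.3 × 10⁻⁴)(-0.52) = -9.3 × 10⁻⁴ → UNSTABLE
The 174–209 m interval has Δρ < 0: lighter water underlies denser water.

174–209 m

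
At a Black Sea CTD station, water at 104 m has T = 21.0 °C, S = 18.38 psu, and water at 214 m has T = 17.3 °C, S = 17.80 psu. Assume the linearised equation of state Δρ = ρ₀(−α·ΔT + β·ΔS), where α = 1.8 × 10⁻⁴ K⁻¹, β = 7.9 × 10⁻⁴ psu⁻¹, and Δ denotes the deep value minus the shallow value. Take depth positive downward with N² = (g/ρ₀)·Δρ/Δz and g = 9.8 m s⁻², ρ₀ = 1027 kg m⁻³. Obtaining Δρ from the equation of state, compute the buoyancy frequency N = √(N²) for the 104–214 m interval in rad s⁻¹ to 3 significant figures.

ΔT = -3.7 K, ΔS = -0.58 psu (deep − shallow).
Δρ/ρ₀ = −αΔT + βΔS = 6.66 × 10⁻⁴ − 4.582 × 10⁻⁴ = 2.078 × 10⁻⁴, so Δρ ≈ 0.2134 kg m⁻³.
N² = (g/ρ₀)·Δρ/Δz = g·(Δρ/ρ₀)/Δz = 9.8 × 2.078 × 10⁻⁴ / 110 = 1.8513 × 10⁻⁵ s⁻².
N = √(1.8513 × 10⁻⁵) = 4.3027 × 10⁻³ rad s⁻¹ ≈ 4.30 × 10⁻³ rad s⁻¹.

4.30 × 10⁻³ rad s⁻¹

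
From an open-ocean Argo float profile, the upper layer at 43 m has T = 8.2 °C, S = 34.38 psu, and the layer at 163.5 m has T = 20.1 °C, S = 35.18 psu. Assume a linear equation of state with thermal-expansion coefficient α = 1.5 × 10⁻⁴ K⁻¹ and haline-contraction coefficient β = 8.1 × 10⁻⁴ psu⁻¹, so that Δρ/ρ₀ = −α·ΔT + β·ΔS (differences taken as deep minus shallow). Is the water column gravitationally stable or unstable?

unstable

ΔT = 20.1 − 8.2 = +11.9 K and ΔS = 35.18 − 34.38 = +0.80 psu (deep − shallow).
−αΔT = -1.785 × 10⁻³; βΔS = 6.48 × 10⁻⁴; sum Δρ/ρ₀ = -1.137 × 10⁻³.
Δρ/ρ₀ < 0, so Δρ < 0: deeper water is lighter → statically unstable; the column would overturn.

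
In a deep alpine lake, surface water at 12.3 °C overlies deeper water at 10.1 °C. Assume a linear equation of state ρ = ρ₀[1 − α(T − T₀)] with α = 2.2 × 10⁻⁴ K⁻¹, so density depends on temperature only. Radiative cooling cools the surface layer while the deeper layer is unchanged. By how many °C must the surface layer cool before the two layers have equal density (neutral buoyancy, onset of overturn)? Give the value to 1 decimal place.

2.2 °C

With temperature the only control, equal density requires T_surf′ = T_deep.
T_surf′ = 10.1 °C.
Cooling required: 12.3 − 10.1 = 2.2 °C.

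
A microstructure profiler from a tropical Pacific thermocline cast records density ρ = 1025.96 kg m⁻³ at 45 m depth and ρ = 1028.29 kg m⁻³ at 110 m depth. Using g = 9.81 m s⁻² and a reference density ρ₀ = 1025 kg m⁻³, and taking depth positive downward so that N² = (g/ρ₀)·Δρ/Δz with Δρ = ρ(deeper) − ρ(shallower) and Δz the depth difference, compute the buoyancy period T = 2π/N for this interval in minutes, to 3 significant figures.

Δρ = 1028.29 − 1025.96 = 2.33 kg m⁻³ over Δz = 110 − 45 = 65 m.
N² = (9.81/1025) × (2.33/65) = 3.4307 × 10⁻⁴ s⁻².
N = √(3.4307 × 10⁻⁴) = 0.018522 rad s⁻¹, so T = 2π/N = 339.23 s = 5.6538 min ≈ 5.65 min.

5.65 min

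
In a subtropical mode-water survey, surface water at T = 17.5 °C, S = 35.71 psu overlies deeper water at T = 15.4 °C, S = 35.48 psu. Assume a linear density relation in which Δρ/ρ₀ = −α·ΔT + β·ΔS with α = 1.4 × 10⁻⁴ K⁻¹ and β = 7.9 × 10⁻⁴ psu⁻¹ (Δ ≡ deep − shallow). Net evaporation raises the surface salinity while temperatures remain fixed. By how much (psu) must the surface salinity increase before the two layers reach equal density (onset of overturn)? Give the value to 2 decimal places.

0.14 psu

Neutral buoyancy requires −α(T_deep − T_surf) + β(S_deep − S_surf′) = 0.
S_surf′ = S_deep − (α/β)·ΔT = 35.48 − (1.4 × 10⁻⁴/7.9 × 10⁻⁴)·(-2.1) = 35.8522 psu.
Increase required: 35.8522 − 35.71 = 0.1422 psu.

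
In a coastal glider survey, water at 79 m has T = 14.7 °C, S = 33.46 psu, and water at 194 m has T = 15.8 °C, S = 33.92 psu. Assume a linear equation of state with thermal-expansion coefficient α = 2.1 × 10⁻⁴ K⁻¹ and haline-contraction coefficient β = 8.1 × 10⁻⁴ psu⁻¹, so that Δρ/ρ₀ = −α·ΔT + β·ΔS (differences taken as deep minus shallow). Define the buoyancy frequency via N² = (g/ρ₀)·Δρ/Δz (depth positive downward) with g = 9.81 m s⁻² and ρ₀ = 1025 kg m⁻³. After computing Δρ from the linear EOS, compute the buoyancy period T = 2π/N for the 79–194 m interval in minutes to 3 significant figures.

ΔT = +1.1 K, ΔS = +0.46 psu (deep − shallow).
Δρ/ρ₀ = −αΔT + βΔS = -2.31 × 10⁻⁴ + 3.726 × 10⁻⁴ = 1.416 × 10⁻⁴, so Δρ ≈ 0.1451 kg m⁻³.
N² = (g/ρ₀)·Δρ/Δz = g·(Δρ/ρ₀)/Δz = 9.81 × 1.416 × 10⁻⁴ / 115 = 1.2079 × 10⁻⁵ s⁻².
N = √(1.2079 × 10⁻⁵) = 3.4755 × 10⁻³ rad s⁻¹ → T = 2π/N = 1.8079 × 10³ s = 30.132 min ≈ 30.1 min.

30.1 min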